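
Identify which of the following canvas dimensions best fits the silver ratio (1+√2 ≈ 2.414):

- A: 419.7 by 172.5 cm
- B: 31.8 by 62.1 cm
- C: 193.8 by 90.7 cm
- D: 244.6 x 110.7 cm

Target silver ratio ≈ 2.414.
A: 2.433 (Δ0.019)  B: 1.953 (Δ0.461)  C: 2.137 (Δ0.277)  D: 2.210 (Δ0.204)

A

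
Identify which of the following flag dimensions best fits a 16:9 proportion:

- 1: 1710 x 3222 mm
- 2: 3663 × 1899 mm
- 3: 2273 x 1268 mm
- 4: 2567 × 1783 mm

Ratios (long/short): 1 ≈ 1.884; 2 ≈ 1.929; 3 ≈ 1.793; 4 ≈ 1.440.
16:9 ≈ 1.778; option 3 is nearest (Δ 0.015).

3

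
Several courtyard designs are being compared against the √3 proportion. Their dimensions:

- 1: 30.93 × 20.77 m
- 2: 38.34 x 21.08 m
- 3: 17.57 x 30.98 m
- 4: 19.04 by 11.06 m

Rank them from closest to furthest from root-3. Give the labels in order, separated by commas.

4, 3, 2, 1

1: 30.93/20.77 ≈ 1.489 → |1.489 − 1.732| = 0.243
2: 38.34/21.08 ≈ 1.819 → |1.819 − 1.732| = 0.087
3: 30.98/17.57 ≈ 1.763 → |1.763 − 1.732| = 0.031
4: 19.04/11.06 ≈ 1.722 → |1.722 − 1.732| = 0.010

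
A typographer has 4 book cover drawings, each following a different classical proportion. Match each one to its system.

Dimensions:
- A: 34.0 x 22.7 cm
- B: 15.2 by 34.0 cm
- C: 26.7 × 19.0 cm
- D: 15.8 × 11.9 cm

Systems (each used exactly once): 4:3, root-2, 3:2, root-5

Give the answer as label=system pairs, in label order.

A = 34.0/22.7 ≈ 1.498 → 3:2 (1.500)
B = 34.0/15.2 ≈ 2.237 → root-5 (2.236)
C = 26.7/19.0 ≈ 1.405 → root-2 (1.414)
D = 15.8/11.9 ≈ 1.328 → 4:3 (1.333)

A=3:2, B=root-5, C=root-2, D=4:3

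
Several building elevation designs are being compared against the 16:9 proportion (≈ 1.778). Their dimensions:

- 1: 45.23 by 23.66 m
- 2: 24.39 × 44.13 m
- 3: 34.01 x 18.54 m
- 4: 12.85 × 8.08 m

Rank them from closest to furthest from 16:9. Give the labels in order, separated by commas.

2, 3, 1, 4

Ratios: 1 = 45.23 / 23.66 ≈ 1.912; 2 = 44.13 / 24.39 ≈ 1.809; 3 = 34.01 / 18.54 ≈ 1.834; 4 = 12.85 / 8.08 ≈ 1.590.
|Δ from 1.778|: 1 0.134; 2 0.031; 3 0.056; 4 0.188.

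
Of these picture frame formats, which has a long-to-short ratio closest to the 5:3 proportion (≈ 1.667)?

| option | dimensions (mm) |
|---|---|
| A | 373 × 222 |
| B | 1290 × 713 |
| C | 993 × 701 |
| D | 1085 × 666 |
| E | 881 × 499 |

Target 5:3 ≈ 1.667.
A: 1.680 (Δ0.013)  B: 1.809 (Δ0.142)  C: 1.417 (Δ0.250)  D: 1.629 (Δ0.038)  E: 1.766 (Δ0.099)

A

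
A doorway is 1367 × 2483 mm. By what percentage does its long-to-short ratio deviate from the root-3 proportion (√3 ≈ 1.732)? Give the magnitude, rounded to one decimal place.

4.9%

Ratio = 2483 / 1367 ≈ 1.8164.
Ideal root-3 ≈ 1.7321. |1.8164 − 1.7321| / 1.7321 ≈ 4.87% → 4.9%.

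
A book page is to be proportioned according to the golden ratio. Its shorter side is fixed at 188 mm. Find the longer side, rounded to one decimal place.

golden ratio ≈ 1.61803.
Longer side = 188 × 1.61803 ≈ 304.190 → 304.2 mm.

304.2 mm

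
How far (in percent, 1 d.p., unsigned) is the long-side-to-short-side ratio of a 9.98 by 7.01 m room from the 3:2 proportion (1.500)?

Ratio = 9.98 / 7.01 ≈ 1.4237.
Ideal 3:2 = 1.5000. |1.4237 − 1.5000| / 1.5000 ≈ 5.09% → 5.1%.

5.1%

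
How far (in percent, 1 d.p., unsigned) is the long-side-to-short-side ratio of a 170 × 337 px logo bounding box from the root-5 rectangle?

Ratio = 337 / 170 ≈ 1.9824.
Ideal root-5 ≈ 2.2361. |1.9824 − 2.2361| / 2.2361 ≈ 11.35% → 11.3%.

11.3%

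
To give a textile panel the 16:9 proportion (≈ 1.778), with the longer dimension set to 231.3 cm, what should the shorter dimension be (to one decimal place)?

16:9 ≈ 1.77778.
Shorter side = 231.3 ÷ 1.77778 ≈ 130.106 → 130.1 cm.

130.1 cm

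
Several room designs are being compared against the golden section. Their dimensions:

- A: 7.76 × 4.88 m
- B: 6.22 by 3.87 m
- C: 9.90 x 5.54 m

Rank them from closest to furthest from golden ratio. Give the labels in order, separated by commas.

A: 7.76/4.88 ≈ 1.590 → |1.590 − 1.618| = 0.028
B: 6.22/3.87 ≈ 1.607 → |1.607 − 1.618| = 0.011
C: 9.90/5.54 ≈ 1.787 → |1.787 − 1.618| = 0.169

B, A, C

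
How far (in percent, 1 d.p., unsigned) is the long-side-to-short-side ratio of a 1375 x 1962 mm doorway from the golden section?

Ratio = 1962 / 1375 ≈ 1.4269.
Ideal golden ratio ≈ 1.6180. |1.4269 − 1.6180| / 1.6180 ≈ 11.81% → 11.8%.

11.8%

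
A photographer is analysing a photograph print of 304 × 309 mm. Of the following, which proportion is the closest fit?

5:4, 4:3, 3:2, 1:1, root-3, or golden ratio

309/304 ≈ 1.016. Nearest candidates are 1:1 (1.000, off by 0.016) and 5:4 (1.250, off by 0.234).

1:1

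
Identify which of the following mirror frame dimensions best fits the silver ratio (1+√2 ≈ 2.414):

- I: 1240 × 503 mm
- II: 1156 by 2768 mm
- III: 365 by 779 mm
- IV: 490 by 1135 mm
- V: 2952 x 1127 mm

Ratios (long/short): I ≈ 2.465; II ≈ 2.394; III ≈ 2.134; IV ≈ 2.316; V ≈ 2.619.
silver ratio ≈ 2.414; option II is nearest (Δ 0.020).

II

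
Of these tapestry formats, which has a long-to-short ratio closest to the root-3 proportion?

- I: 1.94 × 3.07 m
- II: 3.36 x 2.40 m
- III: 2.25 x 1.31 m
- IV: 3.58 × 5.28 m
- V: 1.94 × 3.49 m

III

Ratios (long/short): I ≈ 1.582; II ≈ 1.400; III ≈ 1.718; IV ≈ 1.475; V ≈ 1.799.
root-3 ≈ 1.732; option III is nearest (Δ 0.014).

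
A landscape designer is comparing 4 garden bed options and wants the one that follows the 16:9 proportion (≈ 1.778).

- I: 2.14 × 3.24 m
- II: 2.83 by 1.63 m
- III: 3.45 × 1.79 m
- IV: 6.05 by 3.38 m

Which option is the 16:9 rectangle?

IV

Ratios (long/short): I ≈ 1.514; II ≈ 1.736; III ≈ 1.927; IV ≈ 1.790.
16:9 ≈ 1.778; option IV is nearest (Δ 0.012).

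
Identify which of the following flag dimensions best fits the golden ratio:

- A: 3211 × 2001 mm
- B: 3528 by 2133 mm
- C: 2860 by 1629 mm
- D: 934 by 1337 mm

A

Ratios (long/short): A ≈ 1.605; B ≈ 1.654; C ≈ 1.756; D ≈ 1.431.
golden ratio ≈ 1.618; option A is nearest (Δ 0.013).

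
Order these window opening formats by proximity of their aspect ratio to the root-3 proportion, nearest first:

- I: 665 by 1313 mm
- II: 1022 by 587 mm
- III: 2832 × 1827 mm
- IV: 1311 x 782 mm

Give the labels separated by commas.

II, IV, III, I

Ratios: I = 1313 / 665 ≈ 1.974; II = 1022 / 587 ≈ 1.741; III = 2832 / 1827 ≈ 1.550; IV = 1311 / 782 ≈ 1.676.
|Δ from 1.732|: I 0.242; II 0.009; III 0.182; IV 0.056.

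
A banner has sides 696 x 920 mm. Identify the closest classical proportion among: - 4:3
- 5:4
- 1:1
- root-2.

4:3

920/696 ≈ 1.322. Nearest candidates are 4:3 (1.333, off by 0.011) and 5:4 (1.250, off by 0.072).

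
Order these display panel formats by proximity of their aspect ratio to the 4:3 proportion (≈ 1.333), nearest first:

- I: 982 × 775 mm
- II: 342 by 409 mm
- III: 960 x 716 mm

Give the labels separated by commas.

III, I, II

Ratios: I = 982 / 775 ≈ 1.267; II = 409 / 342 ≈ 1.196; III = 960 / 716 ≈ 1.341.
|Δ from 1.333|: I 0.066; II 0.137; III 0.008.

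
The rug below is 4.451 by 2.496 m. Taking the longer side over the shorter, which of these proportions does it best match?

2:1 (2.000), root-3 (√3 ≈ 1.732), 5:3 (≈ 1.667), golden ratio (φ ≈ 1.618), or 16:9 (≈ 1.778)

4.451/2.496 ≈ 1.783. Nearest candidates are 16:9 (1.778, off by 0.005) and root-3 (1.732, off by 0.051).

16:9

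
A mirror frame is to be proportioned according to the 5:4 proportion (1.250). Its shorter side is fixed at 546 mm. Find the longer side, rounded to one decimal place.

5:4 = 1.25000.
Longer side = 546 × 1.25000 ≈ 682.500 → 682.5 mm.

682.5 mm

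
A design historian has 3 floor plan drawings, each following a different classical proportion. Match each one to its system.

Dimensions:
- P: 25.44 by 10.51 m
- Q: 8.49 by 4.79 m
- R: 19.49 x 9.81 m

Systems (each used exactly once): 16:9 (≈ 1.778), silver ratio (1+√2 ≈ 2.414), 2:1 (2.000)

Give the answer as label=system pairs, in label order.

P=silver ratio, Q=16:9, R=2:1

Ratios: P ≈ 2.421; Q ≈ 1.772; R ≈ 1.987.
Targets: 16:9 ≈ 1.778; silver ratio ≈ 2.414; 2:1 ≈ 2.000.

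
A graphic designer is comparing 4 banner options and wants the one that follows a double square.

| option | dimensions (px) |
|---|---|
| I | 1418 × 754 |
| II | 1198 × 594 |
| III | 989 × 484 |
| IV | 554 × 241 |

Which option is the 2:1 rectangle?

II

Target 2:1 ≈ 2.000.
I: 1.881 (Δ0.119)  II: 2.017 (Δ0.017)  III: 2.043 (Δ0.043)  IV: 2.299 (Δ0.299)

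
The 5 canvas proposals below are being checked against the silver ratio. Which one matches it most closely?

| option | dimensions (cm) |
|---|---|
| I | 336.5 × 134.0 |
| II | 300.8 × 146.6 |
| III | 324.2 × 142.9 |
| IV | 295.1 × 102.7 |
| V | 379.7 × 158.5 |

V

Ratios (long/short): I ≈ 2.511; II ≈ 2.052; III ≈ 2.269; IV ≈ 2.873; V ≈ 2.396.
silver ratio ≈ 2.414; option V is nearest (Δ 0.018).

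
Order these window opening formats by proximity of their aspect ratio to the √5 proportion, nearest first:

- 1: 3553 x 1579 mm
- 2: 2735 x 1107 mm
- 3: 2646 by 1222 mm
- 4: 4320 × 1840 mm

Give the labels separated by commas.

Ratios: 1 = 3553 / 1579 ≈ 2.250; 2 = 2735 / 1107 ≈ 2.471; 3 = 2646 / 1222 ≈ 2.165; 4 = 4320 / 1840 ≈ 2.348.
|Δ from 2.236|: 1 0.014; 2 0.235; 3 0.071; 4 0.112.

1, 3, 4, 2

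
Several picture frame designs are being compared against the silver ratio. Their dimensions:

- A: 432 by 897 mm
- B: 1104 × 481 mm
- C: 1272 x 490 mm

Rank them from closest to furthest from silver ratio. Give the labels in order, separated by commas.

Ratios: A = 897 / 432 ≈ 2.076; B = 1104 / 481 ≈ 2.295; C = 1272 / 490 ≈ 2.596.
|Δ from 2.414|: A 0.338; B 0.119; C 0.182.

B, C, A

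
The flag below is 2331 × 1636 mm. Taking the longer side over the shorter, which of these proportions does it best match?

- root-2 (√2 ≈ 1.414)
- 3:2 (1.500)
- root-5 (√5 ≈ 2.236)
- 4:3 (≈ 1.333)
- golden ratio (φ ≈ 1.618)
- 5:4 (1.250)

root-2

Ratio = 2331 / 1636 ≈ 1.425.
Distances: root-2 1.414 (Δ 0.011); 3:2 1.500 (Δ 0.075); root-5 2.236 (Δ 0.811); 4:3 1.333 (Δ 0.092); golden ratio 1.618 (Δ 0.193); 5:4 1.250 (Δ 0.175).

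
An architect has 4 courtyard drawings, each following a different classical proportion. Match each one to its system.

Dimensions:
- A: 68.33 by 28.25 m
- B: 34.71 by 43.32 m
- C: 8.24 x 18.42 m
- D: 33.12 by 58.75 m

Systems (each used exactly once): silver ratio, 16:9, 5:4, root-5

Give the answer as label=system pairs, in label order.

A=silver ratio, B=5:4, C=root-5, D=16:9

Ratios: A ≈ 2.419; B ≈ 1.248; C ≈ 2.235; D ≈ 1.774.
Targets: silver ratio ≈ 2.414; 16:9 ≈ 1.778; 5:4 ≈ 1.250; root-5 ≈ 2.236.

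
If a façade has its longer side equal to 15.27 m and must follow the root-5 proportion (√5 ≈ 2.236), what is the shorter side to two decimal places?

root-5 ≈ 2.23607.
Shorter side = 15.27 ÷ 2.23607 ≈ 6.8289 → 6.83 m.

6.83 m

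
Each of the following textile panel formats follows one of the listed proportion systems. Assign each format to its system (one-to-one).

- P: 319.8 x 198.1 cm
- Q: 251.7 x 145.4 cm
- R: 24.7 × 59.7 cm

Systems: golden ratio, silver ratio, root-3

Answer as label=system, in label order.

P = 319.8/198.1 ≈ 1.614 → golden ratio (1.618)
Q = 251.7/145.4 ≈ 1.731 → root-3 (1.732)
R = 59.7/24.7 ≈ 2.417 → silver ratio (2.414)

P=golden ratio, Q=root-3, R=silver ratio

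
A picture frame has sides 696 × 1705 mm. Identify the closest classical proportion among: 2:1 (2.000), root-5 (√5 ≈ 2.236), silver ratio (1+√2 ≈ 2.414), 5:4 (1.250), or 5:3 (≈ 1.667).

silver ratio

Ratio = 1705 / 696 ≈ 2.450.
Distances: 2:1 2.000 (Δ 0.450); root-5 2.236 (Δ 0.214); silver ratio 2.414 (Δ 0.036); 5:4 1.250 (Δ 1.200); 5:3 1.667 (Δ 0.783).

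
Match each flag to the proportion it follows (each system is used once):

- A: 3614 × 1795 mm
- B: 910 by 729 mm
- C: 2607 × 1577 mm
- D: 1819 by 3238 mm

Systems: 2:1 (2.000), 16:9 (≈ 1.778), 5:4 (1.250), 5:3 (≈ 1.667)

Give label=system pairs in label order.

Ratios: A ≈ 2.013; B ≈ 1.248; C ≈ 1.653; D ≈ 1.780.
Targets: 2:1 ≈ 2.000; 16:9 ≈ 1.778; 5:4 ≈ 1.250; 5:3 ≈ 1.667.

A=2:1, B=5:4, C=5:3, D=16:9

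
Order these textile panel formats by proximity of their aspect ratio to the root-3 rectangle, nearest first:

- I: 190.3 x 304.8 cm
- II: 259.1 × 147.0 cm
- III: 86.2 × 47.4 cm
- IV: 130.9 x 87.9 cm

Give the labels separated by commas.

II, III, I, IV

I: 304.8/190.3 ≈ 1.602 → |1.602 − 1.732| = 0.130
II: 259.1/147.0 ≈ 1.763 → |1.763 − 1.732| = 0.031
III: 86.2/47.4 ≈ 1.819 → |1.819 − 1.732| = 0.087
IV: 130.9/87.9 ≈ 1.489 → |1.489 − 1.732| = 0.243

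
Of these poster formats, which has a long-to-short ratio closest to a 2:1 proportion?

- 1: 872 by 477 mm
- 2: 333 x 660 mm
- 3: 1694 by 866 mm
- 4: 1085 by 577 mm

2

Ratios (long/short): 1 ≈ 1.828; 2 ≈ 1.982; 3 ≈ 1.956; 4 ≈ 1.880.
2:1 ≈ 2.000; option 2 is nearest (Δ 0.018).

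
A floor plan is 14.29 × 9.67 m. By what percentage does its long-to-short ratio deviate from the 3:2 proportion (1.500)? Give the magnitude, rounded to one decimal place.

Ratio = 14.29 / 9.67 ≈ 1.4778.
Ideal 3:2 = 1.5000. |1.4778 − 1.5000| / 1.5000 ≈ 1.48% → 1.5%.

1.5%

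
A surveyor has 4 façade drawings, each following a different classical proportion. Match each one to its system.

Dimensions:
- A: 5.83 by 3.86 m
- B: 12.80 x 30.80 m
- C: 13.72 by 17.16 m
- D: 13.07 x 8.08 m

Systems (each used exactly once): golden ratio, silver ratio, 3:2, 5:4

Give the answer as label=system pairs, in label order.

Ratios: A ≈ 1.510; B ≈ 2.406; C ≈ 1.251; D ≈ 1.618.
Targets: golden ratio ≈ 1.618; silver ratio ≈ 2.414; 3:2 ≈ 1.500; 5:4 ≈ 1.250.

A=3:2, B=silver ratio, C=5:4, D=golden ratio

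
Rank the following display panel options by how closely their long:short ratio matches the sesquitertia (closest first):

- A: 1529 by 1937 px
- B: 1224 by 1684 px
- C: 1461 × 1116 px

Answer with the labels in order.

Ratios: A = 1937 / 1529 ≈ 1.267; B = 1684 / 1224 ≈ 1.376; C = 1461 / 1116 ≈ 1.309.
|Δ from 1.333|: A 0.066; B 0.043; C 0.024.

C, B, A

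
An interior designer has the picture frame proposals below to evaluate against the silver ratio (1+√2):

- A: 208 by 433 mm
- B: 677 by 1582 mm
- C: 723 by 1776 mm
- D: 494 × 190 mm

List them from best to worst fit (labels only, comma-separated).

C, B, D, A

Ratios: A = 433 / 208 ≈ 2.082; B = 1582 / 677 ≈ 2.337; C = 1776 / 723 ≈ 2.456; D = 494 / 190 ≈ 2.600.
|Δ from 2.414|: A 0.332; B 0.077; C 0.042; D 0.186.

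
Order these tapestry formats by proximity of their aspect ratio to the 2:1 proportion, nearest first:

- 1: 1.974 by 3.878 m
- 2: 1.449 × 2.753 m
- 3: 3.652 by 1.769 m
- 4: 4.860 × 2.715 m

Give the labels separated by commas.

1, 3, 2, 4

Ratios: 1 = 3.878 / 1.974 ≈ 1.965; 2 = 2.753 / 1.449 ≈ 1.900; 3 = 3.652 / 1.769 ≈ 2.064; 4 = 4.860 / 2.715 ≈ 1.790.
|Δ from 2.000|: 1 0.035; 2 0.100; 3 0.064; 4 0.210.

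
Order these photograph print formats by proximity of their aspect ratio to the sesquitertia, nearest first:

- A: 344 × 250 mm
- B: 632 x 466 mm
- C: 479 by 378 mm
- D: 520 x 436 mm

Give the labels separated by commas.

A: 344/250 ≈ 1.376 → |1.376 − 1.333| = 0.043
B: 632/466 ≈ 1.356 → |1.356 − 1.333| = 0.023
C: 479/378 ≈ 1.267 → |1.267 − 1.333| = 0.066
D: 520/436 ≈ 1.193 → |1.193 − 1.333| = 0.140

B, A, C, D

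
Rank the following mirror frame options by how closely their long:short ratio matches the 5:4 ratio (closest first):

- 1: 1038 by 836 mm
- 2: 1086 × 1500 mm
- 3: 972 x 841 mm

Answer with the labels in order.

1, 3, 2

1: 1038/836 ≈ 1.242 → |1.242 − 1.250| = 0.008
2: 1500/1086 ≈ 1.381 → |1.381 − 1.250| = 0.131
3: 972/841 ≈ 1.156 → |1.156 − 1.250| = 0.094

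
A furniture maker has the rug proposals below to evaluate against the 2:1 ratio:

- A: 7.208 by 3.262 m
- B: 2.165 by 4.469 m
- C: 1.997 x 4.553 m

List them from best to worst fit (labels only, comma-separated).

B, A, C

A: 7.208/3.262 ≈ 2.210 → |2.210 − 2.000| = 0.210
B: 4.469/2.165 ≈ 2.064 → |2.064 − 2.000| = 0.064
C: 4.553/1.997 ≈ 2.280 → |2.280 − 2.000| = 0.280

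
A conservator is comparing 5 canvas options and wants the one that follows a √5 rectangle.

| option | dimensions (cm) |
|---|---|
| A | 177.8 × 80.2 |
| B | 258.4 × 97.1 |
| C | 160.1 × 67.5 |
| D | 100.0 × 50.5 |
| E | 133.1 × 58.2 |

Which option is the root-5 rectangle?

A

Target root-5 ≈ 2.236.
A: 2.217 (Δ0.019)  B: 2.661 (Δ0.425)  C: 2.372 (Δ0.136)  D: 1.980 (Δ0.256)  E: 2.287 (Δ0.051)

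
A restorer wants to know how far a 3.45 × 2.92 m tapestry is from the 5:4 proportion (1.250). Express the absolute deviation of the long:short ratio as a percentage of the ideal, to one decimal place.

5.5%

Ratio = 3.45 / 2.92 ≈ 1.1815.
Ideal 5:4 = 1.2500. |1.1815 − 1.2500| / 1.2500 ≈ 5.48% → 5.5%.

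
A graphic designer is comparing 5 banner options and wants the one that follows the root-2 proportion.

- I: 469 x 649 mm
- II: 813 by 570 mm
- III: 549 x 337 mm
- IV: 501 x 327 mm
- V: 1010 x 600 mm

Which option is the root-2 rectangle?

Ratios (long/short): I ≈ 1.384; II ≈ 1.426; III ≈ 1.629; IV ≈ 1.532; V ≈ 1.683.
root-2 ≈ 1.414; option II is nearest (Δ 0.012).

II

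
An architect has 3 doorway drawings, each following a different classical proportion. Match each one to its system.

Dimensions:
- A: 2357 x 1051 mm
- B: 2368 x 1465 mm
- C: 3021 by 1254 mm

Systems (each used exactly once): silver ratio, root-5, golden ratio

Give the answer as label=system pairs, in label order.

A=root-5, B=golden ratio, C=silver ratio

Ratios: A ≈ 2.243; B ≈ 1.616; C ≈ 2.409.
Targets: silver ratio ≈ 2.414; root-5 ≈ 2.236; golden ratio ≈ 1.618.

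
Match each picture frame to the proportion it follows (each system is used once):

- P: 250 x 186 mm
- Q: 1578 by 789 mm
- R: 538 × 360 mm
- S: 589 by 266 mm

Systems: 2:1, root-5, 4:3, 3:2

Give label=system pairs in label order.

P = 250/186 ≈ 1.344 → 4:3 (1.333)
Q = 1578/789 ≈ 2.000 → 2:1 (2.000)
R = 538/360 ≈ 1.494 → 3:2 (1.500)
S = 589/266 ≈ 2.214 → root-5 (2.236)

P=4:3, Q=2:1, R=3:2, S=root-5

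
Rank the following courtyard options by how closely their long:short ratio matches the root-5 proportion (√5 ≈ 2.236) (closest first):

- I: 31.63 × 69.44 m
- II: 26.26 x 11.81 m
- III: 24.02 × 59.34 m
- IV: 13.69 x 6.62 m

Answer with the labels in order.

II, I, IV, III

Ratios: I = 69.44 / 31.63 ≈ 2.195; II = 26.26 / 11.81 ≈ 2.224; III = 59.34 / 24.02 ≈ 2.470; IV = 13.69 / 6.62 ≈ 2.068.
|Δ from 2.236|: I 0.041; II 0.012; III 0.234; IV 0.168.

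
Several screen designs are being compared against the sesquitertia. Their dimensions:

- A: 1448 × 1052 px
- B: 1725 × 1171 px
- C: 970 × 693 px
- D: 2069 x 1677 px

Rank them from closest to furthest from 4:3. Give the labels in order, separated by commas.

A, C, D, B

Ratios: A = 1448 / 1052 ≈ 1.376; B = 1725 / 1171 ≈ 1.473; C = 970 / 693 ≈ 1.400; D = 2069 / 1677 ≈ 1.234.
|Δ from 1.333|: A 0.043; B 0.140; C 0.067; D 0.099.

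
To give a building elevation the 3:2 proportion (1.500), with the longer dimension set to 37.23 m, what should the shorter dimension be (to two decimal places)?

24.82 m

3:2 = 1.50000.
Shorter side = 37.23 ÷ 1.50000 ≈ 24.8200 → 24.82 m.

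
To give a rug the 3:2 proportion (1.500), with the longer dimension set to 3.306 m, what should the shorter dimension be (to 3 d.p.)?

2.204 m

3:2 = 1.50000.
Shorter side = 3.306 ÷ 1.50000 ≈ 2.20400 → 2.204 m.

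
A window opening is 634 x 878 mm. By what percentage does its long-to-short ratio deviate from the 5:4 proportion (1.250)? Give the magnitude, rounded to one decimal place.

Ratio = 878 / 634 ≈ 1.3849.
Ideal 5:4 = 1.2500. |1.3849 − 1.2500| / 1.2500 ≈ 10.79% → 10.8%.

10.8%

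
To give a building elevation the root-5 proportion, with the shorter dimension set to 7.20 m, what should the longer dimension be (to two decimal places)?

root-5 ≈ 2.23607.
Longer side = 7.20 × 2.23607 ≈ 16.0997 → 16.10 m.

16.10 m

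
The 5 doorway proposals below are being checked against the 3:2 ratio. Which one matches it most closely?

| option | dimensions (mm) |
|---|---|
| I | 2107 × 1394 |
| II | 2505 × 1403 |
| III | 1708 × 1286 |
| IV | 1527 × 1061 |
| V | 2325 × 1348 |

Ratios (long/short): I ≈ 1.511; II ≈ 1.785; III ≈ 1.328; IV ≈ 1.439; V ≈ 1.725.
3:2 ≈ 1.500; option I is nearest (Δ 0.011).

I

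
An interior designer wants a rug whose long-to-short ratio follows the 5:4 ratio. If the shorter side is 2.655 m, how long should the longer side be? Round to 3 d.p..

3.319 m

5:4 = 1.25000.
Longer side = 2.655 × 1.25000 ≈ 3.31875 → 3.319 m.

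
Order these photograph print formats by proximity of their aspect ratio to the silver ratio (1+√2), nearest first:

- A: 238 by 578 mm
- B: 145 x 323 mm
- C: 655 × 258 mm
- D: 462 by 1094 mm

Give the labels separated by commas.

A, D, C, B

A: 578/238 ≈ 2.429 → |2.429 − 2.414| = 0.015
B: 323/145 ≈ 2.228 → |2.228 − 2.414| = 0.186
C: 655/258 ≈ 2.539 → |2.539 − 2.414| = 0.125
D: 1094/462 ≈ 2.368 → |2.368 − 2.414| = 0.046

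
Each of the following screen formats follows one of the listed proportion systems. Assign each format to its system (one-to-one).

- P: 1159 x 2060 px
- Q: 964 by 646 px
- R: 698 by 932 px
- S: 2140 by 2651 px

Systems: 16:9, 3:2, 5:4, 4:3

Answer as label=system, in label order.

Ratios: P ≈ 1.777; Q ≈ 1.492; R ≈ 1.335; S ≈ 1.239.
Targets: 16:9 ≈ 1.778; 3:2 ≈ 1.500; 5:4 ≈ 1.250; 4:3 ≈ 1.333.

P=16:9, Q=3:2, R=4:3, S=5:4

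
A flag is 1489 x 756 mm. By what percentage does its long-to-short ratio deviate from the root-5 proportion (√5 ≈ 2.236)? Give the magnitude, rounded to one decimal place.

11.9%

Ratio = 1489 / 756 ≈ 1.9696.
Ideal root-5 ≈ 2.2361. |1.9696 − 2.2361| / 2.2361 ≈ 11.92% → 11.9%.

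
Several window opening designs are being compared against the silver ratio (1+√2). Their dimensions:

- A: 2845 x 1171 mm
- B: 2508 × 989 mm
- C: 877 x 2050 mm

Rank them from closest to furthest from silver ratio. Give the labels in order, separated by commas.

Ratios: A = 2845 / 1171 ≈ 2.430; B = 2508 / 989 ≈ 2.536; C = 2050 / 877 ≈ 2.338.
|Δ from 2.414|: A 0.016; B 0.122; C 0.076.

A, C, B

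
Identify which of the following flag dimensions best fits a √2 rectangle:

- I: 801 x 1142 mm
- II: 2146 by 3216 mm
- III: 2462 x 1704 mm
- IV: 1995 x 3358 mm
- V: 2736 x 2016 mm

Target root-2 ≈ 1.414.
I: 1.426 (Δ0.012)  II: 1.499 (Δ0.085)  III: 1.445 (Δ0.031)  IV: 1.683 (Δ0.269)  V: 1.357 (Δ0.057)

I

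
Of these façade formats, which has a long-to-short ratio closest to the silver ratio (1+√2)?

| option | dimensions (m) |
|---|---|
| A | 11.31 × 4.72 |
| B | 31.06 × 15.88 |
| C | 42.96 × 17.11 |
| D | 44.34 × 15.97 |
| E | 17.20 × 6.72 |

A

Target silver ratio ≈ 2.414.
A: 2.396 (Δ0.018)  B: 1.956 (Δ0.458)  C: 2.511 (Δ0.097)  D: 2.776 (Δ0.362)  E: 2.560 (Δ0.146)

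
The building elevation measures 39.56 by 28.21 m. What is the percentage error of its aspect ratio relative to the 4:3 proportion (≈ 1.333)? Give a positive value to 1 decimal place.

Ratio = 39.56 / 28.21 ≈ 1.4023.
Ideal 4:3 ≈ 1.3333. |1.4023 − 1.3333| / 1.3333 ≈ 5.18% → 5.2%.

5.2%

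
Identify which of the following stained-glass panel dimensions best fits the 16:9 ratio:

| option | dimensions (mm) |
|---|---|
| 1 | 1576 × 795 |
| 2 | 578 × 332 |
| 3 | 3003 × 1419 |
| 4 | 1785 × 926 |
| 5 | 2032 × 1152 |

5

Ratios (long/short): 1 ≈ 1.982; 2 ≈ 1.741; 3 ≈ 2.116; 4 ≈ 1.928; 5 ≈ 1.764.
16:9 ≈ 1.778; option 5 is nearest (Δ 0.014).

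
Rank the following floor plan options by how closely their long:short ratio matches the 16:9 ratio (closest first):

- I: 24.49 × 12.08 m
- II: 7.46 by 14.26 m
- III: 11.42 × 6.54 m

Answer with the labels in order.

III, II, I

I: 24.49/12.08 ≈ 2.027 → |2.027 − 1.778| = 0.249
II: 14.26/7.46 ≈ 1.912 → |1.912 − 1.778| = 0.134
III: 11.42/6.54 ≈ 1.746 → |1.746 − 1.778| = 0.032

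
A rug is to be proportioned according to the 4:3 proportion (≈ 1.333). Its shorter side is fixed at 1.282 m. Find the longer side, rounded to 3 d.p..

4:3 ≈ 1.33333.
Longer side = 1.282 × 1.33333 ≈ 1.70933 → 1.709 m.

1.709 m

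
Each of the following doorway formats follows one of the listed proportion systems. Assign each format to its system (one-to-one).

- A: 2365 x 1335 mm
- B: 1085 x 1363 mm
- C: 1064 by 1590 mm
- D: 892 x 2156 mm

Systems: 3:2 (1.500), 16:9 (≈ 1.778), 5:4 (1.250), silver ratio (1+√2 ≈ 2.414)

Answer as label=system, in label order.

A=16:9, B=5:4, C=3:2, D=silver ratio

Ratios: A ≈ 1.772; B ≈ 1.256; C ≈ 1.494; D ≈ 2.417.
Targets: 3:2 ≈ 1.500; 16:9 ≈ 1.778; 5:4 ≈ 1.250; silver ratio ≈ 2.414.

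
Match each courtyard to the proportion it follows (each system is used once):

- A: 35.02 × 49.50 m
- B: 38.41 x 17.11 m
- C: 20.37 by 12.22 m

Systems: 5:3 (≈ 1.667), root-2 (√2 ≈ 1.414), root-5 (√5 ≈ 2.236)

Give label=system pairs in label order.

A=root-2, B=root-5, C=5:3

Ratios: A ≈ 1.413; B ≈ 2.245; C ≈ 1.667.
Targets: 5:3 ≈ 1.667; root-2 ≈ 1.414; root-5 ≈ 2.236.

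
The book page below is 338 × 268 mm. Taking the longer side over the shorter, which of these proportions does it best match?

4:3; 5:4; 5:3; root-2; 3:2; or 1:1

5:4

Ratio = 338 / 268 ≈ 1.261.
Distances: 4:3 1.333 (Δ 0.072); 5:4 1.250 (Δ 0.011); 5:3 1.667 (Δ 0.406); root-2 1.414 (Δ 0.153); 3:2 1.500 (Δ 0.239); 1:1 1.000 (Δ 0.261).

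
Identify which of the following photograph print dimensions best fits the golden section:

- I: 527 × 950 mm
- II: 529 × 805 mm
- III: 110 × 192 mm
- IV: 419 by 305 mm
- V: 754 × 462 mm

V

Ratios (long/short): I ≈ 1.803; II ≈ 1.522; III ≈ 1.745; IV ≈ 1.374; V ≈ 1.632.
golden ratio ≈ 1.618; option V is nearest (Δ 0.014).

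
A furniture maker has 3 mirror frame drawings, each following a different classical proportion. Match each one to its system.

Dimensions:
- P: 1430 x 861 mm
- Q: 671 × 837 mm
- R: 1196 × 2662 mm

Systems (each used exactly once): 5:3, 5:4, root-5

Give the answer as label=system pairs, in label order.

P=5:3, Q=5:4, R=root-5

P = 1430/861 ≈ 1.661 → 5:3 (1.667)
Q = 837/671 ≈ 1.247 → 5:4 (1.250)
R = 2662/1196 ≈ 2.226 → root-5 (2.236)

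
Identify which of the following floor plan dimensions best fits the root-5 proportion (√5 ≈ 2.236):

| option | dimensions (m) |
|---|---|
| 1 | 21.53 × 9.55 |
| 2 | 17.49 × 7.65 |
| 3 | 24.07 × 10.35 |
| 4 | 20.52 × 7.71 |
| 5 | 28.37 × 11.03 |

Ratios (long/short): 1 ≈ 2.254; 2 ≈ 2.286; 3 ≈ 2.326; 4 ≈ 2.661; 5 ≈ 2.572.
root-5 ≈ 2.236; option 1 is nearest (Δ 0.018).

1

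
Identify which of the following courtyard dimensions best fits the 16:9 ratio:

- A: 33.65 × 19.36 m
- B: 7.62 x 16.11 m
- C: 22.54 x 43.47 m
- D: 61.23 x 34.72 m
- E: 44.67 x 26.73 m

D

Ratios (long/short): A ≈ 1.738; B ≈ 2.114; C ≈ 1.929; D ≈ 1.764; E ≈ 1.671.
16:9 ≈ 1.778; option D is nearest (Δ 0.014).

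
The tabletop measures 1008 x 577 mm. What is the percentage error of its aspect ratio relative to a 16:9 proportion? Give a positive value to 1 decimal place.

1.7%

Ratio = 1008 / 577 ≈ 1.7470.
Ideal 16:9 ≈ 1.7778. |1.7470 − 1.7778| / 1.7778 ≈ 1.73% → 1.7%.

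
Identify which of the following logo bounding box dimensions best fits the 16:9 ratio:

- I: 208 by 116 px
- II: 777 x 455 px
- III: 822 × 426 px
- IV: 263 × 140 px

Ratios (long/short): I ≈ 1.793; II ≈ 1.708; III ≈ 1.930; IV ≈ 1.879.
16:9 ≈ 1.778; option I is nearest (Δ 0.015).

I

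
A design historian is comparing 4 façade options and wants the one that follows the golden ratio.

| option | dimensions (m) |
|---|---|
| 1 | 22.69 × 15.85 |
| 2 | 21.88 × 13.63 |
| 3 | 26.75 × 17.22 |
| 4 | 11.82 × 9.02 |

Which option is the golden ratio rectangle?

Ratios (long/short): 1 ≈ 1.432; 2 ≈ 1.605; 3 ≈ 1.553; 4 ≈ 1.310.
golden ratio ≈ 1.618; option 2 is nearest (Δ 0.013).

2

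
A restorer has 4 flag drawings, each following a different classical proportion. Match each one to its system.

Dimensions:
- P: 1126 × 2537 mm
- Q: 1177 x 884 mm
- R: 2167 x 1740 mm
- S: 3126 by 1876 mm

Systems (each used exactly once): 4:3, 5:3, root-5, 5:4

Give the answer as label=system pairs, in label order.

P=root-5, Q=4:3, R=5:4, S=5:3

Ratios: P ≈ 2.253; Q ≈ 1.331; R ≈ 1.245; S ≈ 1.666.
Targets: 4:3 ≈ 1.333; 5:3 ≈ 1.667; root-5 ≈ 2.236; 5:4 ≈ 1.250.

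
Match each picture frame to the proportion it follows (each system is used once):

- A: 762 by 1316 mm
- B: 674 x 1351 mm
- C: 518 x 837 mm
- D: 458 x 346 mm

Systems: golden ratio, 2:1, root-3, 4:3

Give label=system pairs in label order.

A=root-3, B=2:1, C=golden ratio, D=4:3

A = 1316/762 ≈ 1.727 → root-3 (1.732)
B = 1351/674 ≈ 2.004 → 2:1 (2.000)
C = 837/518 ≈ 1.616 → golden ratio (1.618)
D = 458/346 ≈ 1.324 → 4:3 (1.333)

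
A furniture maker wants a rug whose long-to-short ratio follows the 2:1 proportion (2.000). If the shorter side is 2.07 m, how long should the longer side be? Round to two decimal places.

4.14 m

2:1 = 2.00000.
Longer side = 2.07 × 2.00000 ≈ 4.1400 → 4.14 m.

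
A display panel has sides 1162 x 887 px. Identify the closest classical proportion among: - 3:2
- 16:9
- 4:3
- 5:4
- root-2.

Ratio = 1162 / 887 ≈ 1.310.
Distances: 3:2 1.500 (Δ 0.190); 16:9 1.778 (Δ 0.468); 4:3 1.333 (Δ 0.023); 5:4 1.250 (Δ 0.060); root-2 1.414 (Δ 0.104).

4:3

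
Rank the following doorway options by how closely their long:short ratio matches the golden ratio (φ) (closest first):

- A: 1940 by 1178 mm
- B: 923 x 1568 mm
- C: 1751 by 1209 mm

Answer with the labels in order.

Ratios: A = 1940 / 1178 ≈ 1.647; B = 1568 / 923 ≈ 1.699; C = 1751 / 1209 ≈ 1.448.
|Δ from 1.618|: A 0.029; B 0.081; C 0.170.

A, B, C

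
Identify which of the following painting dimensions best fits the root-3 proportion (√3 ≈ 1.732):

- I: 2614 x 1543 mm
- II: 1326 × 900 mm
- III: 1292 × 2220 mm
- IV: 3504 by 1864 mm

III

Target root-3 ≈ 1.732.
I: 1.694 (Δ0.038)  II: 1.473 (Δ0.259)  III: 1.718 (Δ0.014)  IV: 1.880 (Δ0.148)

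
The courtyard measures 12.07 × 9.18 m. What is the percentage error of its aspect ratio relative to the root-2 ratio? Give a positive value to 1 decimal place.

Ratio = 12.07 / 9.18 ≈ 1.3148.
Ideal root-2 ≈ 1.4142. |1.3148 − 1.4142| / 1.4142 ≈ 7.03% → 7.0%.

7.0%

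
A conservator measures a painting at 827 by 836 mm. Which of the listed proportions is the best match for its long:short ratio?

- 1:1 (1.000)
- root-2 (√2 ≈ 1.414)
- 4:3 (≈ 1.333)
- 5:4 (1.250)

1:1

836/827 ≈ 1.011. Nearest candidates are 1:1 (1.000, off by 0.011) and 5:4 (1.250, off by 0.239).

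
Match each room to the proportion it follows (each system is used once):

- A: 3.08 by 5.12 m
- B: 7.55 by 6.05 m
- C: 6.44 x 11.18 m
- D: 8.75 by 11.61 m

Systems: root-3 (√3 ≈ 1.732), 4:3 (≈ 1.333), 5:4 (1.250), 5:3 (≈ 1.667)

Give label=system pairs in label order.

Ratios: A ≈ 1.662; B ≈ 1.248; C ≈ 1.736; D ≈ 1.327.
Targets: root-3 ≈ 1.732; 4:3 ≈ 1.333; 5:4 ≈ 1.250; 5:3 ≈ 1.667.

A=5:3, B=5:4, C=root-3, D=4:3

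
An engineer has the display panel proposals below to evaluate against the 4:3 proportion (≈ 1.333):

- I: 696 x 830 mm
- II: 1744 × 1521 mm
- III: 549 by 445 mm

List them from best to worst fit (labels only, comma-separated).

III, I, II

Ratios: I = 830 / 696 ≈ 1.193; II = 1744 / 1521 ≈ 1.147; III = 549 / 445 ≈ 1.234.
|Δ from 1.333|: I 0.140; II 0.186; III 0.099.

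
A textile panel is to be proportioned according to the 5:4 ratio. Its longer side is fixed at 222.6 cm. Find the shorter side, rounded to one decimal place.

178.1 cm

5:4 = 1.25000.
Shorter side = 222.6 ÷ 1.25000 ≈ 178.080 → 178.1 cm.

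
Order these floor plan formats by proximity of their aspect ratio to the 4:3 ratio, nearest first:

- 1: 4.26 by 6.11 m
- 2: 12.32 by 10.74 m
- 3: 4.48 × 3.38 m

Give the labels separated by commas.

1: 6.11/4.26 ≈ 1.434 → |1.434 − 1.333| = 0.101
2: 12.32/10.74 ≈ 1.147 → |1.147 − 1.333| = 0.186
3: 4.48/3.38 ≈ 1.325 → |1.325 − 1.333| = 0.008

3, 1, 2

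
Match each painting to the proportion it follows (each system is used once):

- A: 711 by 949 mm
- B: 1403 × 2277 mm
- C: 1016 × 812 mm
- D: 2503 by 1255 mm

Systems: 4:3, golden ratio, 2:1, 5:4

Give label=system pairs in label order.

A = 949/711 ≈ 1.335 → 4:3 (1.333)
B = 2277/1403 ≈ 1.623 → golden ratio (1.618)
C = 1016/812 ≈ 1.251 → 5:4 (1.250)
D = 2503/1255 ≈ 1.994 → 2:1 (2.000)

A=4:3, B=golden ratio, C=5:4, D=2:1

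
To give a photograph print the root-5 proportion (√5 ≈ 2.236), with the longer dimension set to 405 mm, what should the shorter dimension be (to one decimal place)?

root-5 ≈ 2.23607.
Shorter side = 405 ÷ 2.23607 ≈ 181.121 → 181.1 mm.

181.1 mm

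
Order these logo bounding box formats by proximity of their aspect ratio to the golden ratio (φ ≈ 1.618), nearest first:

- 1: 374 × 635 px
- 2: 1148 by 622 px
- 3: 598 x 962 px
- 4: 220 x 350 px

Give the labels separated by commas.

3, 4, 1, 2

Ratios: 1 = 635 / 374 ≈ 1.698; 2 = 1148 / 622 ≈ 1.846; 3 = 962 / 598 ≈ 1.609; 4 = 350 / 220 ≈ 1.591.
|Δ from 1.618|: 1 0.080; 2 0.228; 3 0.009; 4 0.027.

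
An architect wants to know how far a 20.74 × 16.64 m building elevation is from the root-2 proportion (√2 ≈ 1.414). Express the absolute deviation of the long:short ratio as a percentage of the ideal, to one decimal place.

11.9%

Ratio = 20.74 / 16.64 ≈ 1.2464.
Ideal root-2 ≈ 1.4142. |1.2464 − 1.4142| / 1.4142 ≈ 11.87% → 11.9%.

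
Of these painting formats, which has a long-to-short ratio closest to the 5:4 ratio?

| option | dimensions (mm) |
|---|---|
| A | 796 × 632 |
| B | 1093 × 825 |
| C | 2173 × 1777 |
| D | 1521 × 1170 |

Ratios (long/short): A ≈ 1.259; B ≈ 1.325; C ≈ 1.223; D ≈ 1.300.
5:4 ≈ 1.250; option A is nearest (Δ 0.009).

A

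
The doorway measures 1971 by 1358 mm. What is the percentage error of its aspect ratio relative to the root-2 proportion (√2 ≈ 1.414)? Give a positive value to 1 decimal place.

2.6%

Ratio = 1971 / 1358 ≈ 1.4514.
Ideal root-2 ≈ 1.4142. |1.4514 − 1.4142| / 1.4142 ≈ 2.63% → 2.6%.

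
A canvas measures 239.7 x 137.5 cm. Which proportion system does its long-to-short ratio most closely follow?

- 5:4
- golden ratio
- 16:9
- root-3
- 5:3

root-3

Ratio = 239.7 / 137.5 ≈ 1.743.
Distances: 5:4 1.250 (Δ 0.493); golden ratio 1.618 (Δ 0.125); 16:9 1.778 (Δ 0.035); root-3 1.732 (Δ 0.011); 5:3 1.667 (Δ 0.076).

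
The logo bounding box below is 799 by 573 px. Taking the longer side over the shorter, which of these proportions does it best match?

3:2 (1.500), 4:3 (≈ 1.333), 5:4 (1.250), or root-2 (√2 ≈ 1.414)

root-2

Ratio = 799 / 573 ≈ 1.394.
Distances: 3:2 1.500 (Δ 0.106); 4:3 1.333 (Δ 0.061); 5:4 1.250 (Δ 0.144); root-2 1.414 (Δ 0.020).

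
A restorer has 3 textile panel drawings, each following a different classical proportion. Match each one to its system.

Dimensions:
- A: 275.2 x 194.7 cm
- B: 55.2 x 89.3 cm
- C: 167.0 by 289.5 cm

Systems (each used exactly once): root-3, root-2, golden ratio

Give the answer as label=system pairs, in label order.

A = 275.2/194.7 ≈ 1.413 → root-2 (1.414)
B = 89.3/55.2 ≈ 1.618 → golden ratio (1.618)
C = 289.5/167.0 ≈ 1.734 → root-3 (1.732)

A=root-2, B=golden ratio, C=root-3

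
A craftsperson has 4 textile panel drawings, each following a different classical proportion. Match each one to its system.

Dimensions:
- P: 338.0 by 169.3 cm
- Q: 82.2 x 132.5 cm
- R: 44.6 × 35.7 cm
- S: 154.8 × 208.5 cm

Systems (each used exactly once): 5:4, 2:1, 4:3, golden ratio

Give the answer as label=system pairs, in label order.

Ratios: P ≈ 1.996; Q ≈ 1.612; R ≈ 1.249; S ≈ 1.347.
Targets: 5:4 ≈ 1.250; 2:1 ≈ 2.000; 4:3 ≈ 1.333; golden ratio ≈ 1.618.

P=2:1, Q=golden ratio, R=5:4, S=4:3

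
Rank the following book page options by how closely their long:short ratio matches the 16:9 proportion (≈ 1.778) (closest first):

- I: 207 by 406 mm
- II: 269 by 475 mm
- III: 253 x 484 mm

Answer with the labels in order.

II, III, I

I: 406/207 ≈ 1.961 → |1.961 − 1.778| = 0.183
II: 475/269 ≈ 1.766 → |1.766 − 1.778| = 0.012
III: 484/253 ≈ 1.913 → |1.913 − 1.778| = 0.135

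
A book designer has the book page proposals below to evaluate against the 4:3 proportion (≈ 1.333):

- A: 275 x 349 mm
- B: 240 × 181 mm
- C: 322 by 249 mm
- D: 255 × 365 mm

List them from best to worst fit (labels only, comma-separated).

B, C, A, D

A: 349/275 ≈ 1.269 → |1.269 − 1.333| = 0.064
B: 240/181 ≈ 1.326 → |1.326 − 1.333| = 0.007
C: 322/249 ≈ 1.293 → |1.293 − 1.333| = 0.040
D: 365/255 ≈ 1.431 → |1.431 − 1.333| = 0.098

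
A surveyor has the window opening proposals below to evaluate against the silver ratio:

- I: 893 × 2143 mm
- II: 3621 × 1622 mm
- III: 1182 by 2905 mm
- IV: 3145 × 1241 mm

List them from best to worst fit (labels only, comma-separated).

I, III, IV, II

Ratios: I = 2143 / 893 ≈ 2.400; II = 3621 / 1622 ≈ 2.232; III = 2905 / 1182 ≈ 2.458; IV = 3145 / 1241 ≈ 2.534.
|Δ from 2.414|: I 0.014; II 0.182; III 0.044; IV 0.120.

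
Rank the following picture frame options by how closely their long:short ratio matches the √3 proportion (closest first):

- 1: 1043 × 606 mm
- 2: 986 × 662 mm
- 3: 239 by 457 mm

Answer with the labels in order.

1: 1043/606 ≈ 1.721 → |1.721 − 1.732| = 0.011
2: 986/662 ≈ 1.489 → |1.489 − 1.732| = 0.243
3: 457/239 ≈ 1.912 → |1.912 − 1.732| = 0.180

1, 3, 2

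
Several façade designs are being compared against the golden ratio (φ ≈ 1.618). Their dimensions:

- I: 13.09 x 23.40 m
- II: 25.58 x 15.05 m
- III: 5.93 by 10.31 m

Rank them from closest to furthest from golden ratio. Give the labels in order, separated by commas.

II, III, I

Ratios: I = 23.40 / 13.09 ≈ 1.788; II = 25.58 / 15.05 ≈ 1.700; III = 10.31 / 5.93 ≈ 1.739.
|Δ from 1.618|: I 0.170; II 0.082; III 0.121.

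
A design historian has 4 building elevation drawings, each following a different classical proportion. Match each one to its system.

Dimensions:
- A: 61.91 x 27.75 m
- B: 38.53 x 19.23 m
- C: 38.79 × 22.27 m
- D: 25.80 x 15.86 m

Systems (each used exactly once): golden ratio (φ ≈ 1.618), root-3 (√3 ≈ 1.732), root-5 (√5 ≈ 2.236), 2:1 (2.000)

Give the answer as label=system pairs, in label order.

A=root-5, B=2:1, C=root-3, D=golden ratio

A = 61.91/27.75 ≈ 2.231 → root-5 (2.236)
B = 38.53/19.23 ≈ 2.004 → 2:1 (2.000)
C = 38.79/22.27 ≈ 1.742 → root-3 (1.732)
D = 25.80/15.86 ≈ 1.627 → golden ratio (1.618)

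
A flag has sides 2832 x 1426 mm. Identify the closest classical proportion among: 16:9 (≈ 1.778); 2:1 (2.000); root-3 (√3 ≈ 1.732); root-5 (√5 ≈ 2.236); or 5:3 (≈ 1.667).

Ratio = 2832 / 1426 ≈ 1.986.
Distances: 16:9 1.778 (Δ 0.208); 2:1 2.000 (Δ 0.014); root-3 1.732 (Δ 0.254); root-5 2.236 (Δ 0.250); 5:3 1.667 (Δ 0.319).

2:1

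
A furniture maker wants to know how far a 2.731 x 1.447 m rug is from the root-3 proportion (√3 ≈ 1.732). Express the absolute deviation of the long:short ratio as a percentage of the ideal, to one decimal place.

Ratio = 2.731 / 1.447 ≈ 1.8874.
Ideal root-3 ≈ 1.7321. |1.8874 − 1.7321| / 1.7321 ≈ 8.97% → 9.0%.

9.0%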